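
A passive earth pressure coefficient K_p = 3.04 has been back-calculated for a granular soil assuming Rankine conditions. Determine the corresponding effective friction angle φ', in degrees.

K_p = (1+sin φ)/(1−sin φ) ⇒ sin φ = (K_p − 1)/(K_p + 1) = 0.5050.
φ = arcsin(0.5050) = 30.33°.

30.3°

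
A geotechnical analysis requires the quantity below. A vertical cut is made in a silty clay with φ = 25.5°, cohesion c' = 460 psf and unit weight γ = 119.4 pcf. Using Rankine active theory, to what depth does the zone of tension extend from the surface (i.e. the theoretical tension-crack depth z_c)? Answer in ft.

K_a = tan²(45° − 25.5°/2) = 0.3981; √K_a = 0.6310.
The active pressure is zero where K_a γ z = 2c√K_a, so z_c = 2c/(γ√K_a) = 2×460/(119.4×0.6310) = 12.21 ft.

12.2 ft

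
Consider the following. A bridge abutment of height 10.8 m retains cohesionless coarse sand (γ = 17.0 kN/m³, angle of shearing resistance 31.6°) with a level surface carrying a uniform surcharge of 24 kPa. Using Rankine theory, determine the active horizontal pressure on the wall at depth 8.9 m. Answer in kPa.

K_a = (1 − sin φ)/(1 + sin φ) = 0.3123.
σ_v = γz + q = 17.0 × 8.9 + 24 = 175.3 kPa.
σ_h = K_a σ_v = 0.3123 × 175.3 = 54.75 kPa.

54.8 kPa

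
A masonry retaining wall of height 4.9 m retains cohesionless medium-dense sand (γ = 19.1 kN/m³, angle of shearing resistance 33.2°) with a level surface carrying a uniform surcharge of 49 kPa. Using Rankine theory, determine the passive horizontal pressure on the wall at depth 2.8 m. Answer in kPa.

K_p = (1 + sin φ)/(1 − sin φ) = 3.421.
σ_v = γz + q = 19.1 × 2.8 + 49 = 102.5 kPa.
σ_h = K_p σ_v = 3.421 × 102.5 = 350.5 kPa.

351 kPa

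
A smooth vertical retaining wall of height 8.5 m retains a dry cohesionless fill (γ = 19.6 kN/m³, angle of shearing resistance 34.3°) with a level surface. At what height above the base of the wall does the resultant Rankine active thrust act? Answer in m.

2.83 m

K_a = 0.2792.
The pressure distribution is triangular, so the resultant acts at H/3 above the base = 8.5/3 = 2.833 m.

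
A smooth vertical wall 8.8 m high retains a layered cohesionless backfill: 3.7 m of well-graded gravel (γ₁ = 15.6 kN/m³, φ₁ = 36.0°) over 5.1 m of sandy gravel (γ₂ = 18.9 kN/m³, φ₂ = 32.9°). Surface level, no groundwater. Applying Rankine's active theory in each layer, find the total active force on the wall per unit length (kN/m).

188 kN/m

K_a1 = tan²(45°−36.0°/2) = 0.2596; K_a2 = tan²(45°−32.9°/2) = 0.2960.
Layer 1: σ at base = K_a1 γ₁ h₁ = 14.99 kPa; P₁ = ½×14.99×3.7 = 27.72.
Layer 2: σ_v at top = γ₁h₁ = 57.72; σ_h top = K_a2×57.72 = 17.09; σ_h base = K_a2×(57.72+18.9×5.1) = 45.62.
P₂ = ½(17.09+45.62)×5.1 = 159.9. Total P_a = 27.72+159.9 = 187.6 kN/m.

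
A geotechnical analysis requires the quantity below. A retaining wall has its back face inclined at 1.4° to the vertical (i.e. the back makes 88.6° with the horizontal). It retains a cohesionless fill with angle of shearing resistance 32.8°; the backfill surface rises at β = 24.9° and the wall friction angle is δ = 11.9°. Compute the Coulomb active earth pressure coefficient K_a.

K_a = sin²(α+φ) / [sin²α · sin(α−δ) · (1 + √{sin(φ+δ)sin(φ−β) / (sin(α−δ)sin(α+β))})²].
With α = 88.6°, φ = 32.8°, δ = 11.9°, β = 24.9°: K_a = 0.4240.

0.424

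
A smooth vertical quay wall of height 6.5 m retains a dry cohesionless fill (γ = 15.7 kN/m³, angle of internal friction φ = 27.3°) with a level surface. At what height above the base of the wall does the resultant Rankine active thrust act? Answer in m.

2.17 m

K_a = 0.3711.
The pressure distribution is triangular, so the resultant acts at H/3 above the base = 6.5/3 = 2.167 m.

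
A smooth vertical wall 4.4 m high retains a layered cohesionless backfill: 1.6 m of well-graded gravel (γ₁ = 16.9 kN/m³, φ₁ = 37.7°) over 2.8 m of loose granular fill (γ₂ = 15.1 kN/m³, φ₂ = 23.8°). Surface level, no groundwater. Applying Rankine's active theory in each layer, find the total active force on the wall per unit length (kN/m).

62.5 kN/m

K_a1 = tan²(45°−37.7°/2) = 0.2411; K_a2 = tan²(45°−23.8°/2) = 0.4250.
Layer 1: σ at base = K_a1 γ₁ h₁ = 6.518 kPa; P₁ = ½×6.518×1.6 = 5.215.
Layer 2: σ_v at top = γ₁h₁ = 27.04; σ_h top = K_a2×27.04 = 11.49; σ_h base = K_a2×(27.04+15.1×2.8) = 29.46.
P₂ = ½(11.49+29.46)×2.8 = 57.33. Total P_a = 5.215+57.33 = 62.54 kN/m.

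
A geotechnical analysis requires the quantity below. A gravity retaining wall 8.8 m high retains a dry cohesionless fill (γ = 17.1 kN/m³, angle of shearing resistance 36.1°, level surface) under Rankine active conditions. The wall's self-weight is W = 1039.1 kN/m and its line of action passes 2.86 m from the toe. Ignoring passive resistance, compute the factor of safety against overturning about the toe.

K_a = tan²(45° − 36.1°/2) = 0.2585.
P_a = ½K_aγH² = 0.5×0.2585×17.1×8.8² = 171.2 kN/m, acting at H/3 = 2.933 m above the base.
Overturning moment M_o = P_a × H/3 = 171.2 × 2.933 = 502.1.
Resisting moment M_r = W × 2.86 = 1039.1 × 2.86 = 2972.
FS_overturning = M_r/M_o = 2972/502.1 = 5.919.

5.92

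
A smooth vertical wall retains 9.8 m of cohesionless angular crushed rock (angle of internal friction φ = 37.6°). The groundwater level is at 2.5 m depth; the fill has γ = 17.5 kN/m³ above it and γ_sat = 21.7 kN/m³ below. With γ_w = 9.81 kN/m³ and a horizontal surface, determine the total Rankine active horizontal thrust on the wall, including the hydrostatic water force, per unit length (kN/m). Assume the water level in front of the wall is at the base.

K_a = tan²(45° − φ/2) = 0.2421.
γ' = 21.7 − 9.81 = 11.89 kN/m³. Depth below WT = 7.3 m.
σ'_h at WT = K_a γ d_w = 10.59 kPa; at base = 10.59 + K_a γ' × 7.3 = 31.61 kPa.
P₁ (0–2.5 m) = ½×10.59×2.5 = 13.24. P₂ (2.5–9.8 m) = ½(10.59+31.61)×7.3 = 154.0.
P_w = ½ γ_w h₂² = 0.5×9.81×7.3² = 261.4. Total = 13.24+154.0+261.4 = 428.7 kN/m.

429 kN/m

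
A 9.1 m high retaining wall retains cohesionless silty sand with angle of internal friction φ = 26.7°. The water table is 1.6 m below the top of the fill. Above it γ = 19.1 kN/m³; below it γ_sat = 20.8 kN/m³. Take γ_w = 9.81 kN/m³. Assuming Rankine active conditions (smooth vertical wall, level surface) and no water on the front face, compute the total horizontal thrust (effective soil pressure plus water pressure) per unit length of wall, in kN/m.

490 kN/m

K_a = tan²(45° − φ/2) = 0.3800.
γ' = 20.8 − 9.81 = 10.99 kN/m³. Depth below WT = 7.5 m.
σ'_h at WT = K_a γ d_w = 11.61 kPa; at base = 11.61 + K_a γ' × 7.5 = 42.93 kPa.
P₁ (0–1.6 m) = ½×11.61×1.6 = 9.289. P₂ (1.6–9.1 m) = ½(11.61+42.93)×7.5 = 204.5.
P_w = ½ γ_w h₂² = 0.5×9.81×7.5² = 275.9. Total = 9.289+204.5+275.9 = 489.7 kN/m.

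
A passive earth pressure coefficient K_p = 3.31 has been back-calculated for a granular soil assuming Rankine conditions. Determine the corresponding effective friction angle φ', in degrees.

32.4°

K_p = (1+sin φ)/(1−sin φ) ⇒ sin φ = (K_p − 1)/(K_p + 1) = 0.5360.
φ = arcsin(0.5360) = 32.41°.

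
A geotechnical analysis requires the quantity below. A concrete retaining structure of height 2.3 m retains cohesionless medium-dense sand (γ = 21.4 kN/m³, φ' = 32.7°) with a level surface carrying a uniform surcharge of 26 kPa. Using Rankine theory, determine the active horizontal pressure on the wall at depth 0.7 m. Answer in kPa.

12.2 kPa

K_a = (1 − sin φ)/(1 + sin φ) = 0.2985.
σ_v = γz + q = 21.4 × 0.7 + 26 = 40.98 kPa.
σ_h = K_a σ_v = 0.2985 × 40.98 = 12.23 kPa.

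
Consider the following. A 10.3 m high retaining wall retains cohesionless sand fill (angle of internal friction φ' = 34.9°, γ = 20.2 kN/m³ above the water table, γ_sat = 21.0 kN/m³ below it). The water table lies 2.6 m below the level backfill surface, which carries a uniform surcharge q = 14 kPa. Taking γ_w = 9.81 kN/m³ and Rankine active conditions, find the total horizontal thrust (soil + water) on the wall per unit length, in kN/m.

K_a = tan²(45° − φ/2) = 0.2721.
γ' = 21.0 − 9.81 = 11.19 kN/m³. h₂ = H − d_w = 7.7 m.
σ'_h: at surface K_a·q = 3.810; at WT K_a(q+γd_w) = 18.10; at base K_a(q+γd_w+γ'h₂) = 41.55 kPa.
P₁ = ½(3.810+18.10)×2.6 = 28.49; P₂ = ½(18.10+41.55)×7.7 = 229.7; P_w = ½γ_w h₂² = 290.8.
Total = 28.49+229.7+290.8 = 549.0 kN/m.

549 kN/m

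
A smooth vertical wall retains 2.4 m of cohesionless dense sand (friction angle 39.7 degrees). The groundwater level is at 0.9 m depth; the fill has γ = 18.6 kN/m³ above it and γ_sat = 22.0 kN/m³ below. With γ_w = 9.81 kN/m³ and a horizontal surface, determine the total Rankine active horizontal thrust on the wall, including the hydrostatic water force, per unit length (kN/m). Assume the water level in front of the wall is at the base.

K_a = tan²(45° − φ/2) = 0.2204.
γ' = 22.0 − 9.81 = 12.19 kN/m³. Depth below WT = 1.5 m.
σ'_h at WT = K_a γ d_w = 3.690 kPa; at base = 3.690 + K_a γ' × 1.5 = 7.721 kPa.
P₁ (0–0.9 m) = ½×3.690×0.9 = 1.660. P₂ (0.9–2.4 m) = ½(3.690+7.721)×1.5 = 8.558.
P_w = ½ γ_w h₂² = 0.5×9.81×1.5² = 11.04. Total = 1.660+8.558+11.04 = 21.25 kN/m.

21.3 kN/m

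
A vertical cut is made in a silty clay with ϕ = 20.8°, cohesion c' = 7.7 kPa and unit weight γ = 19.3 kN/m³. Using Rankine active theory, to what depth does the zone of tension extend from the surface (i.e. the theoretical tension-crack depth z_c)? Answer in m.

1.16 m

K_a = tan²(45° − 20.8°/2) = 0.4759; √K_a = 0.6899.
The active pressure is zero where K_a γ z = 2c√K_a, so z_c = 2c/(γ√K_a) = 2×7.7/(19.3×0.6899) = 1.157 m.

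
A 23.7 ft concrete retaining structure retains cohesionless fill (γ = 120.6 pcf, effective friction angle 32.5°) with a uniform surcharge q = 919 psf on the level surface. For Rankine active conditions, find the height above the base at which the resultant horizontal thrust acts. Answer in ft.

K_a = 0.3010.
Triangular part P₁ = ½K_aγH² = 10190 at H/3 = 7.900 ft; rectangular part P₂ = K_a q H = 6555 at H/2 = 11.85 ft.
ȳ = (P₁·7.900 + P₂·11.85)/(P₁+P₂) = 9.446 ft.

9.45 ft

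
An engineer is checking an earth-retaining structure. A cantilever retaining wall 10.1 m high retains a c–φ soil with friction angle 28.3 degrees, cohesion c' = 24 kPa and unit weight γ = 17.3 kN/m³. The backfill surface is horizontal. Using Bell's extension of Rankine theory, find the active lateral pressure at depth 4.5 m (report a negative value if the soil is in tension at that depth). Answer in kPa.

K_a = (1 − sin φ)/(1 + sin φ) = 0.3568.
σ_a = K_a γ z − 2c√K_a = 0.3568×17.3×4.5 − 2×24×0.5973 = -0.8959 kPa.

-0.896 kPa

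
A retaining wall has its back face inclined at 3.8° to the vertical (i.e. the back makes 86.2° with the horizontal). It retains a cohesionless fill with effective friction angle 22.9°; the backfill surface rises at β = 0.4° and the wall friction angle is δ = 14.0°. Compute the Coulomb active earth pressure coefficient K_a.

K_a = sin²(α+φ) / [sin²α · sin(α−δ) · (1 + √{sin(φ+δ)sin(φ−β) / (sin(α−δ)sin(α+β))})²].
With α = 86.2°, φ = 22.9°, δ = 14.0°, β = 0.4°: K_a = 0.4233.

0.423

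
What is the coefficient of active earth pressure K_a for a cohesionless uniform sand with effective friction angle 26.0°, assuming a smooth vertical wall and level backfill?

K_a = (1 − sin φ)/(1 + sin φ) = (1 − sin 26.0°)/(1 + sin 26.0°) = 0.3905.

0.390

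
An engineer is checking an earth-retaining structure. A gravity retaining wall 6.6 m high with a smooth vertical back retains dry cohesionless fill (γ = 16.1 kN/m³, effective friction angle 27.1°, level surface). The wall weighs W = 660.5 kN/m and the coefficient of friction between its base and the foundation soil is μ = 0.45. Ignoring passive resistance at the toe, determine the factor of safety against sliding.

2.27

K_a = tan²(45° − 27.1°/2) = 0.3741.
P_a = ½K_aγH² = 0.5×0.3741×16.1×6.6² = 131.2 kN/m, acting at H/3 = 2.200 m above the base.
FS_sliding = μW / P_a = 0.45×660.5 / 131.2 = 2.266.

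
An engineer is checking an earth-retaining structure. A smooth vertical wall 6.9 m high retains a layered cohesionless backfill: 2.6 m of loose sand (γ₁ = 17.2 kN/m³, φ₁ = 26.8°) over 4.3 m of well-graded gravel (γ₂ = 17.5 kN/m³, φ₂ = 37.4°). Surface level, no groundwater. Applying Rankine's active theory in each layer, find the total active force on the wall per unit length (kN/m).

K_a1 = tan²(45°−26.8°/2) = 0.3785; K_a2 = tan²(45°−37.4°/2) = 0.2443.
Layer 1: σ at base = K_a1 γ₁ h₁ = 16.93 kPa; P₁ = ½×16.93×2.6 = 22.00.
Layer 2: σ_v at top = γ₁h₁ = 44.72; σ_h top = K_a2×44.72 = 10.92; σ_h base = K_a2×(44.72+17.5×4.3) = 29.30.
P₂ = ½(10.92+29.30)×4.3 = 86.49. Total P_a = 22.00+86.49 = 108.5 kN/m.

108 kN/m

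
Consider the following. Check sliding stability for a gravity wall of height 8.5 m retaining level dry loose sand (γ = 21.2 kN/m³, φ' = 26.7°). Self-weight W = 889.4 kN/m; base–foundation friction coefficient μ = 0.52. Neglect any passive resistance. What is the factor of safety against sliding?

1.59

K_a = tan²(45° − 26.7°/2) = 0.3800.
P_a = ½K_aγH² = 0.5×0.3800×21.2×8.5² = 291.0 kN/m, acting at H/3 = 2.833 m above the base.
FS_sliding = μW / P_a = 0.52×889.4 / 291.0 = 1.589.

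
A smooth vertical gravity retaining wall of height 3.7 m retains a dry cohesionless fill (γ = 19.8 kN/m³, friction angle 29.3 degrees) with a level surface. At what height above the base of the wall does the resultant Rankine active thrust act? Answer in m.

1.23 m

K_a = 0.3428.
The pressure distribution is triangular, so the resultant acts at H/3 above the base = 3.7/3 = 1.233 m.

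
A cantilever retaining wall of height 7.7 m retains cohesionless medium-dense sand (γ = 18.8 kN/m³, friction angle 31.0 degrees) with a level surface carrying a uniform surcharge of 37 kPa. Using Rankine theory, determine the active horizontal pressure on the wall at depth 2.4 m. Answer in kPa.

K_a = (1 − sin φ)/(1 + sin φ) = 0.3201.
σ_v = γz + q = 18.8 × 2.4 + 37 = 82.12 kPa.
σ_h = K_a σ_v = 0.3201 × 82.12 = 26.29 kPa.

26.3 kPa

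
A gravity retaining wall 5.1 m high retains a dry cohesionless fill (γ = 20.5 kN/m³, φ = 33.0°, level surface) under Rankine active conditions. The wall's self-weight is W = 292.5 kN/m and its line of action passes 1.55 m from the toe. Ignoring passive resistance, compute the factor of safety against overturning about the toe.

K_a = tan²(45° − 33.0°/2) = 0.2948.
P_a = ½K_aγH² = 0.5×0.2948×20.5×5.1² = 78.59 kN/m, acting at H/3 = 1.700 m above the base.
Overturning moment M_o = P_a × H/3 = 78.59 × 1.700 = 133.6.
Resisting moment M_r = W × 1.55 = 292.5 × 1.55 = 453.4.
FS_overturning = M_r/M_o = 453.4/133.6 = 3.393.

3.39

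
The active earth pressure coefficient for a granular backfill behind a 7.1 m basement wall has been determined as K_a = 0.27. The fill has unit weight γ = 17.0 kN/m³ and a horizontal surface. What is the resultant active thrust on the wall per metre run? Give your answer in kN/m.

116 kN/m

P = ½ K_a γ H² = 0.5 × 0.27 × 17.0 × 7.1² = 115.7 kN/m.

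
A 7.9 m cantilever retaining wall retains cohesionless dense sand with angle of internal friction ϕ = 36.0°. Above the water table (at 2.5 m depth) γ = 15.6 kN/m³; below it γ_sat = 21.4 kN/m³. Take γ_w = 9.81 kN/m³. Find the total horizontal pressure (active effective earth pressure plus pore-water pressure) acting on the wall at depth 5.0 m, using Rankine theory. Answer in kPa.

42.2 kPa

K_a = (1 − sin φ)/(1 + sin φ) = 0.2596.
γ' = 21.4 − 9.81 = 11.59 kN/m³.
Effective vertical stress at 5.0 m: σ'_v = 15.6×2.5 + 11.59×2.50 = 67.97 kPa.
σ'_h = K_a σ'_v = 0.2596 × 67.97 = 17.65 kPa; u = γ_w × 2.50 = 24.53 kPa.
Total σ_h = 17.65 + 24.53 = 42.17 kPa.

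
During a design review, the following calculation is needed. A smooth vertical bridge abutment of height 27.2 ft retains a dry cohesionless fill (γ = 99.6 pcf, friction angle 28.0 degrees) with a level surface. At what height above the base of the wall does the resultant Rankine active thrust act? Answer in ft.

K_a = 0.3610.
The pressure distribution is triangular, so the resultant acts at H/3 above the base = 27.2/3 = 9.067 ft.

9.07 ft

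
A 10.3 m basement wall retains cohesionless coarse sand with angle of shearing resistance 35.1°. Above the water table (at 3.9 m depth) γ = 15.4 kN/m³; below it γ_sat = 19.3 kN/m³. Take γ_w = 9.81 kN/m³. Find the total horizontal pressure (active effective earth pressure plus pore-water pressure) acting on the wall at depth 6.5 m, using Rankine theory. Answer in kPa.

48.4 kPa

K_a = (1 − sin φ)/(1 + sin φ) = 0.2698.
γ' = 19.3 − 9.81 = 9.490 kN/m³.
Effective vertical stress at 6.5 m: σ'_v = 15.4×3.9 + 9.490×2.60 = 84.73 kPa.
σ'_h = K_a σ'_v = 0.2698 × 84.73 = 22.86 kPa; u = γ_w × 2.60 = 25.51 kPa.
Total σ_h = 22.86 + 25.51 = 48.37 kPa.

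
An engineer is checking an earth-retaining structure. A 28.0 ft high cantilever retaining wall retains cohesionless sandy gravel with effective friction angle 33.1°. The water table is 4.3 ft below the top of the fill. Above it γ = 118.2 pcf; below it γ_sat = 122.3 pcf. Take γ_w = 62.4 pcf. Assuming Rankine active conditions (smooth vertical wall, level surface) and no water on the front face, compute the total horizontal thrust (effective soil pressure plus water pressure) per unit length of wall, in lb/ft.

K_a = tan²(45° − φ/2) = 0.2936.
γ' = 122.3 − 62.4 = 59.90 pcf. Depth below WT = 23.7 ft.
σ'_h at WT = K_a γ d_w = 149.2 psf; at base = 149.2 + K_a γ' × 23.7 = 566.0 psf.
P₁ (0–4.3 ft) = ½×149.2×4.3 = 320.8. P₂ (4.3–28.0 ft) = ½(149.2+566.0)×23.7 = 8475.
P_w = ½ γ_w h₂² = 0.5×62.4×23.7² = 17520. Total = 320.8+8475+17520 = 26320 lb/ft.

26300 lb/ft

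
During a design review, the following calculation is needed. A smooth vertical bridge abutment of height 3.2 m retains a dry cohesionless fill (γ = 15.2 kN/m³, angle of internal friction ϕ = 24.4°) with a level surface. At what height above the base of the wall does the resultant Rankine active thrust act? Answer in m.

K_a = 0.4153.
The pressure distribution is triangular, so the resultant acts at H/3 above the base = 3.2/3 = 1.067 m.

1.07 m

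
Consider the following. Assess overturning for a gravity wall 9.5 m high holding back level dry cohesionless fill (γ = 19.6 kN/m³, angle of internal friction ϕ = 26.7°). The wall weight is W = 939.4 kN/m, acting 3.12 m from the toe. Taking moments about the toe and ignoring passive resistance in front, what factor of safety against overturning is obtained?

2.75

K_a = tan²(45° − 26.7°/2) = 0.3800.
P_a = ½K_aγH² = 0.5×0.3800×19.6×9.5² = 336.1 kN/m, acting at H/3 = 3.167 m above the base.
Overturning moment M_o = P_a × H/3 = 336.1 × 3.167 = 1064.
Resisting moment M_r = W × 3.12 = 939.4 × 3.12 = 2931.
FS_overturning = M_r/M_o = 2931/1064 = 2.754.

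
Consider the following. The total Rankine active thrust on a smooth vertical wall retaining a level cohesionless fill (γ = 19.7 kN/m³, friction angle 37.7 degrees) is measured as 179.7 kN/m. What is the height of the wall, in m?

K_a = 0.2411. P_a = ½ K_a γ H² ⇒ H = √(2P_a/(K_a γ)).
H = √(2×179.7/(0.2411×19.7)) = 8.700 m.

8.70 m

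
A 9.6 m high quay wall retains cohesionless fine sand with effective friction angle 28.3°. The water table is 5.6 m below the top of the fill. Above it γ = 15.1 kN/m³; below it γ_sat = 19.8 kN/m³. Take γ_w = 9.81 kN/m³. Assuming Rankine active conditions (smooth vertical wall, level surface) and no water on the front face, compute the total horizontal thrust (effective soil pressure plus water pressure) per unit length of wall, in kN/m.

312 kN/m

K_a = tan²(45° − φ/2) = 0.3568.
γ' = 19.8 − 9.81 = 9.990 kN/m³. Depth below WT = 4.0 m.
σ'_h at WT = K_a γ d_w = 30.17 kPa; at base = 30.17 + K_a γ' × 4.0 = 44.43 kPa.
P₁ (0–5.6 m) = ½×30.17×5.6 = 84.47. P₂ (5.6–9.6 m) = ½(30.17+44.43)×4.0 = 149.2.
P_w = ½ γ_w h₂² = 0.5×9.81×4.0² = 78.48. Total = 84.47+149.2+78.48 = 312.1 kN/m.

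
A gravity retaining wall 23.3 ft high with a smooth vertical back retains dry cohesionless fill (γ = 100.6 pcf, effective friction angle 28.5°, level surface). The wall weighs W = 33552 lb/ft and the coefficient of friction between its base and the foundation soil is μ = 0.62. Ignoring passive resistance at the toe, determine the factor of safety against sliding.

K_a = tan²(45° − 28.5°/2) = 0.3540.
P_a = ½K_aγH² = 0.5×0.3540×100.6×23.3² = 9665 lb/ft, acting at H/3 = 7.767 ft above the base.
FS_sliding = μW / P_a = 0.62×33552 / 9665 = 2.152.

2.15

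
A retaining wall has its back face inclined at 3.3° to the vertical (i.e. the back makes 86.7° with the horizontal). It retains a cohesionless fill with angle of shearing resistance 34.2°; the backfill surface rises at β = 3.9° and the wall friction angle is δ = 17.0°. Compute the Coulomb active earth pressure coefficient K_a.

K_a = sin²(α+φ) / [sin²α · sin(α−δ) · (1 + √{sin(φ+δ)sin(φ−β) / (sin(α−δ)sin(α+β))})²].
With α = 86.7°, φ = 34.2°, δ = 17.0°, β = 3.9°: K_a = 0.2902.

0.290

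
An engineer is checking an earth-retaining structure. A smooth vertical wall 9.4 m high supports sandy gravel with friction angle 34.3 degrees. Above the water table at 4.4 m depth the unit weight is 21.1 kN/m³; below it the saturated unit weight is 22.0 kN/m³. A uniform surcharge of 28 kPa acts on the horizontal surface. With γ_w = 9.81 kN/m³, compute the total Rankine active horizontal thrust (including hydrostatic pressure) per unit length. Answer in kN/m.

425 kN/m

K_a = tan²(45° − φ/2) = 0.2792.
γ' = 22.0 − 9.81 = 12.19 kN/m³. h₂ = H − d_w = 5.0 m.
σ'_h: at surface K_a·q = 7.816; at WT K_a(q+γd_w) = 33.73; at base K_a(q+γd_w+γ'h₂) = 50.75 kPa.
P₁ = ½(7.816+33.73)×4.4 = 91.41; P₂ = ½(33.73+50.75)×5.0 = 211.2; P_w = ½γ_w h₂² = 122.6.
Total = 91.41+211.2+122.6 = 425.2 kN/m.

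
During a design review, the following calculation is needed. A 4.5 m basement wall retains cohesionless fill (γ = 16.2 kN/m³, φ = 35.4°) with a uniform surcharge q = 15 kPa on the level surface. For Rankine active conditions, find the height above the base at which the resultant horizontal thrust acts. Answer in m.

K_a = 0.2664.
Triangular part P₁ = ½K_aγH² = 43.70 at H/3 = 1.500 m; rectangular part P₂ = K_a q H = 17.98 at H/2 = 2.250 m.
ȳ = (P₁·1.500 + P₂·2.250)/(P₁+P₂) = 1.719 m.

1.72 m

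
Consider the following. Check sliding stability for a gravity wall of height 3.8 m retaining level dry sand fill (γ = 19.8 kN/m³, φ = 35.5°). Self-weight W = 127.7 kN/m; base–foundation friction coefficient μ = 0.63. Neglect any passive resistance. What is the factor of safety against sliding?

K_a = tan²(45° − 35.5°/2) = 0.2653.
P_a = ½K_aγH² = 0.5×0.2653×19.8×3.8² = 37.92 kN/m, acting at H/3 = 1.267 m above the base.
FS_sliding = μW / P_a = 0.63×127.7 / 37.92 = 2.122.

2.12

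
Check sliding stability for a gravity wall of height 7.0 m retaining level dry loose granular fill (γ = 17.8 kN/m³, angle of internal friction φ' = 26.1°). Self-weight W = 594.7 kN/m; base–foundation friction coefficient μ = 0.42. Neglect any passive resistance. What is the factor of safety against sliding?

1.47

K_a = tan²(45° − 26.1°/2) = 0.3889.
P_a = ½K_aγH² = 0.5×0.3889×17.8×7.0² = 169.6 kN/m, acting at H/3 = 2.333 m above the base.
FS_sliding = μW / P_a = 0.42×594.7 / 169.6 = 1.473.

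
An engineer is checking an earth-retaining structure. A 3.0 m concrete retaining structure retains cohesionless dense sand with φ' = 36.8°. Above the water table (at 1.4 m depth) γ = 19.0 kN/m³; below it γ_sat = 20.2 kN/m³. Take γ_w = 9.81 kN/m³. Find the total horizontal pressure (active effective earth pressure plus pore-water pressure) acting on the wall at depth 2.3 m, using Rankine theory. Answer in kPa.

17.8 kPa

K_a = (1 − sin φ)/(1 + sin φ) = 0.2508.
γ' = 20.2 − 9.81 = 10.39 kN/m³.
Effective vertical stress at 2.3 m: σ'_v = 19.0×1.4 + 10.39×0.900 = 35.95 kPa.
σ'_h = K_a σ'_v = 0.2508 × 35.95 = 9.015 kPa; u = γ_w × 0.900 = 8.829 kPa.
Total σ_h = 9.015 + 8.829 = 17.84 kPa.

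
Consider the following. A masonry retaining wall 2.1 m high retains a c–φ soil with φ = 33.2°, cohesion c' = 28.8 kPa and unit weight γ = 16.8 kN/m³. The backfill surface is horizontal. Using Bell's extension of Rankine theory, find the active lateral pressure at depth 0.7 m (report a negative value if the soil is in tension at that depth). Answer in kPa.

K_a = (1 − sin φ)/(1 + sin φ) = 0.2924.
σ_a = K_a γ z − 2c√K_a = 0.2924×16.8×0.7 − 2×28.8×0.5407 = -27.71 kPa.

-27.7 kPa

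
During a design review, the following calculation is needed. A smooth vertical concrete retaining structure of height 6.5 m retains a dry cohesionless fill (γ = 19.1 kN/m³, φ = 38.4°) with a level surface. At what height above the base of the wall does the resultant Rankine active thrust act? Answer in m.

2.17 m

K_a = 0.2337.
The pressure distribution is triangular, so the resultant acts at H/3 above the base = 6.5/3 = 2.167 m.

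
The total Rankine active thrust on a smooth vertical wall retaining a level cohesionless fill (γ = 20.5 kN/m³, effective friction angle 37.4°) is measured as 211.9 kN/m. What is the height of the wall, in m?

K_a = 0.2443. P_a = ½ K_a γ H² ⇒ H = √(2P_a/(K_a γ)).
H = √(2×211.9/(0.2443×20.5)) = 9.200 m.

9.20 m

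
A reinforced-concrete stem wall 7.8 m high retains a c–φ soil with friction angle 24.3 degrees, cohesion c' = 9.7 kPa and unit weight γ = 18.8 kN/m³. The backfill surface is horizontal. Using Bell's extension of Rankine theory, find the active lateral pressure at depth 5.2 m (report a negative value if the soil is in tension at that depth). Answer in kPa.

K_a = (1 − sin φ)/(1 + sin φ) = 0.4169.
σ_a = K_a γ z − 2c√K_a = 0.4169×18.8×5.2 − 2×9.7×0.6457 = 28.23 kPa.

28.2 kPa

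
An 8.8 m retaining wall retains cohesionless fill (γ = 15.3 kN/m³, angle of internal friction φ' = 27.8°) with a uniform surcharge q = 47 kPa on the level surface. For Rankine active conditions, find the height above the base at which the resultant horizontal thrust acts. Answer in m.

3.54 m

K_a = 0.3639.
Triangular part P₁ = ½K_aγH² = 215.6 at H/3 = 2.933 m; rectangular part P₂ = K_a q H = 150.5 at H/2 = 4.400 m.
ȳ = (P₁·2.933 + P₂·4.400)/(P₁+P₂) = 3.536 m.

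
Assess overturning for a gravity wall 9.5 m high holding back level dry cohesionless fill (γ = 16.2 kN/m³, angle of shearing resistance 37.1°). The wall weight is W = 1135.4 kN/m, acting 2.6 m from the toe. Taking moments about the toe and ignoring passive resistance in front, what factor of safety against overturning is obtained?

K_a = tan²(45° − 37.1°/2) = 0.2475.
P_a = ½K_aγH² = 0.5×0.2475×16.2×9.5² = 180.9 kN/m, acting at H/3 = 3.167 m above the base.
Overturning moment M_o = P_a × H/3 = 180.9 × 3.167 = 572.9.
Resisting moment M_r = W × 2.6 = 1135.4 × 2.6 = 2952.
FS_overturning = M_r/M_o = 2952/572.9 = 5.152.

5.15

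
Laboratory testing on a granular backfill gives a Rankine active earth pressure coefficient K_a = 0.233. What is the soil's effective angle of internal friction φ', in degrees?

38.5°

K_a = tan²(45° − φ/2) ⇒ 45° − φ/2 = arctan(√0.233) = 25.77°.
φ = 2(45° − 25.77°) = 38.47°.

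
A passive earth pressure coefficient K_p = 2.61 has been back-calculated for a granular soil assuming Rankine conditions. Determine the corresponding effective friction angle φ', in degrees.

K_p = (1+sin φ)/(1−sin φ) ⇒ sin φ = (K_p − 1)/(K_p + 1) = 0.4460.
φ = arcsin(0.4460) = 26.49°.

26.5°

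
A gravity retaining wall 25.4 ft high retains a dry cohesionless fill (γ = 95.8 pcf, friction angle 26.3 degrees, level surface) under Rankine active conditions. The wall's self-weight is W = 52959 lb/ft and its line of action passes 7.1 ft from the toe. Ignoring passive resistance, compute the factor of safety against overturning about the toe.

3.72

K_a = tan²(45° − 26.3°/2) = 0.3859.
P_a = ½K_aγH² = 0.5×0.3859×95.8×25.4² = 11930 lb/ft, acting at H/3 = 8.467 ft above the base.
Overturning moment M_o = P_a × H/3 = 11930 × 8.467 = 101000.
Resisting moment M_r = W × 7.1 = 52959 × 7.1 = 376000.
FS_overturning = M_r/M_o = 376000/101000 = 3.724.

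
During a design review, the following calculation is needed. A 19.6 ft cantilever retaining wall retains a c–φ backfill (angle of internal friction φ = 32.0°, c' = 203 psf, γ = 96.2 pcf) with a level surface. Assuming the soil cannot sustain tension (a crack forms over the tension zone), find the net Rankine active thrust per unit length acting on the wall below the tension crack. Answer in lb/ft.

K_a = 0.3073; √K_a = 0.5543.
Tension-crack depth z_c = 2c/(γ√K_a) = 2×203/(96.2×0.5543) = 7.614 ft.
σ_a at base = K_a γ H − 2c√K_a = 0.3073×96.2×19.6 − 2×203×0.5543 = 354.3 psf.
P_a = ½ × 354.3 × (H − z_c) = 0.5×354.3×11.99 = 2123 lb/ft.

2120 lb/ft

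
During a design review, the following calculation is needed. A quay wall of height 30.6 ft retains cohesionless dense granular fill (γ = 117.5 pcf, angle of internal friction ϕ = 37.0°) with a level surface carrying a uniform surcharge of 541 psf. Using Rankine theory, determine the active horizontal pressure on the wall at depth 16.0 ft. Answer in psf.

K_a = (1 − sin φ)/(1 + sin φ) = 0.2486.
σ_v = γz + q = 117.5 × 16.0 + 541 = 2421 psf.
σ_h = K_a σ_v = 0.2486 × 2421 = 601.8 psf.

602 psf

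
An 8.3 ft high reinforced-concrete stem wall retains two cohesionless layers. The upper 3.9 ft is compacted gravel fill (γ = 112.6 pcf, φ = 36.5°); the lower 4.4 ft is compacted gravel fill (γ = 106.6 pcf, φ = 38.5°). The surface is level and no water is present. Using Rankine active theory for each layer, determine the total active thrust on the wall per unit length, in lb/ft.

907 lb/ft

K_a1 = tan²(45°−36.5°/2) = 0.2541; K_a2 = tan²(45°−38.5°/2) = 0.2327.
Layer 1: σ at base = K_a1 γ₁ h₁ = 111.6 psf; P₁ = ½×111.6×3.9 = 217.6.
Layer 2: σ_v at top = γ₁h₁ = 439.1; σ_h top = K_a2×439.1 = 102.2; σ_h base = K_a2×(439.1+106.6×4.4) = 211.3.
P₂ = ½(102.2+211.3)×4.4 = 689.6. Total P_a = 217.6+689.6 = 907.2 lb/ft.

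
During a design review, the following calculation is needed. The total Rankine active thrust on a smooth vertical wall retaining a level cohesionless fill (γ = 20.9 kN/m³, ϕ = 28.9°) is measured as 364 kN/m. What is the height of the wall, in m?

K_a = 0.3484. P_a = ½ K_a γ H² ⇒ H = √(2P_a/(K_a γ)).
H = √(2×364/(0.3484×20.9)) = 9.999 m.

10.00 m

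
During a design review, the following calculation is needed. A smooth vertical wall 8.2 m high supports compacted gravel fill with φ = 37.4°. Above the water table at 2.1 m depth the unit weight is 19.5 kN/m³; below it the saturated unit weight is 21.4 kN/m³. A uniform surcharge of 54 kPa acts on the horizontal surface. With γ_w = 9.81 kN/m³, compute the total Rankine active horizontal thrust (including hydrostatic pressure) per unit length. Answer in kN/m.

415 kN/m

K_a = tan²(45° − φ/2) = 0.2443.
γ' = 21.4 − 9.81 = 11.59 kN/m³. h₂ = H − d_w = 6.1 m.
σ'_h: at surface K_a·q = 13.19; at WT K_a(q+γd_w) = 23.19; at base K_a(q+γd_w+γ'h₂) = 40.46 kPa.
P₁ = ½(13.19+23.19)×2.1 = 38.20; P₂ = ½(23.19+40.46)×6.1 = 194.1; P_w = ½γ_w h₂² = 182.5.
Total = 38.20+194.1+182.5 = 414.9 kN/m.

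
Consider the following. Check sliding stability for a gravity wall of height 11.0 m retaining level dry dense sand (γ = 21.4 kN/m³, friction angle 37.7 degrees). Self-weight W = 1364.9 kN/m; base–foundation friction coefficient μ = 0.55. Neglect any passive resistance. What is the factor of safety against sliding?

K_a = tan²(45° − 37.7°/2) = 0.2411.
P_a = ½K_aγH² = 0.5×0.2411×21.4×11.0² = 312.1 kN/m, acting at H/3 = 3.667 m above the base.
FS_sliding = μW / P_a = 0.55×1364.9 / 312.1 = 2.405.

2.41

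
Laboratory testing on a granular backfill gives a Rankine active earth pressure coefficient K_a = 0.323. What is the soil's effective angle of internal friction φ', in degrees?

30.8°

K_a = tan²(45° − φ/2) ⇒ 45° − φ/2 = arctan(√0.323) = 29.61°.
φ = 2(45° − 29.61°) = 30.78°.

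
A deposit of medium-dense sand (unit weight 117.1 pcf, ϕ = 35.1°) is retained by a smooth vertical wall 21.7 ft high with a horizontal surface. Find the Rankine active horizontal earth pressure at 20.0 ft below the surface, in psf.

632 psf

K_a = (1 − sin φ)/(1 + sin φ) = 0.2698.
σ_h = K_a γ z = 0.2698 × 117.1 × 20.0 = 632.0 psf.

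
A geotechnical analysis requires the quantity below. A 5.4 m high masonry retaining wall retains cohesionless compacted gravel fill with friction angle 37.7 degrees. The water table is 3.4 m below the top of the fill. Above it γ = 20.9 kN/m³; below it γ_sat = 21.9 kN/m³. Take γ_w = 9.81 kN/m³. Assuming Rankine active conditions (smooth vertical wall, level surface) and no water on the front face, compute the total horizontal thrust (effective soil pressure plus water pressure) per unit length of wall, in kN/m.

K_a = tan²(45° − φ/2) = 0.2411.
γ' = 21.9 − 9.81 = 12.09 kN/m³. Depth below WT = 2.0 m.
σ'_h at WT = K_a γ d_w = 17.13 kPa; at base = 17.13 + K_a γ' × 2.0 = 22.96 kPa.
P₁ (0–3.4 m) = ½×17.13×3.4 = 29.12. P₂ (3.4–5.4 m) = ½(17.13+22.96)×2.0 = 40.09.
P_w = ½ γ_w h₂² = 0.5×9.81×2.0² = 19.62. Total = 29.12+40.09+19.62 = 88.83 kN/m.

88.8 kN/m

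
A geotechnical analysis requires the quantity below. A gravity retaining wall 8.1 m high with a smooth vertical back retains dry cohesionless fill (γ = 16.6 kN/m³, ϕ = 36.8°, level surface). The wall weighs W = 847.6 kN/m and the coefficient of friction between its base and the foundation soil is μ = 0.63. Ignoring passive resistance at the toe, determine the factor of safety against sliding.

3.91

K_a = tan²(45° − 36.8°/2) = 0.2508.
P_a = ½K_aγH² = 0.5×0.2508×16.6×8.1² = 136.6 kN/m, acting at H/3 = 2.700 m above the base.
FS_sliding = μW / P_a = 0.63×847.6 / 136.6 = 3.910.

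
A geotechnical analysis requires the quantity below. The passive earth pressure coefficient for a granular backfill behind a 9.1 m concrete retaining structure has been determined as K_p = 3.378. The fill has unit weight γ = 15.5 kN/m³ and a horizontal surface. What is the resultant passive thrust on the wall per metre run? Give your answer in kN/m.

2170 kN/m

P = ½ K_p γ H² = 0.5 × 3.378 × 15.5 × 9.1² = 2168 kN/m.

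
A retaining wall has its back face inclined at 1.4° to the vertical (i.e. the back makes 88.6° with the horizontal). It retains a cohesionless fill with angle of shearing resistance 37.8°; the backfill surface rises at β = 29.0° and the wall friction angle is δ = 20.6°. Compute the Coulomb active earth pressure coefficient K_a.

K_a = sin²(α+φ) / [sin²α · sin(α−δ) · (1 + √{sin(φ+δ)sin(φ−β) / (sin(α−δ)sin(α+β))})²].
With α = 88.6°, φ = 37.8°, δ = 20.6°, β = 29.0°: K_a = 0.3576.

0.358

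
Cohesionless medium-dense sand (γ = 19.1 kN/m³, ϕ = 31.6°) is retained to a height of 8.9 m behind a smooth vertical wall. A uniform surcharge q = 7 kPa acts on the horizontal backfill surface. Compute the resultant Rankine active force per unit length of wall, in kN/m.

256 kN/m

K_a = tan²(45° − φ/2) = 0.3123.
Soil triangle: ½ K_a γ H² = 0.5×0.3123×19.1×8.9² = 236.3 kN/m.
Surcharge rectangle: K_a q H = 0.3123×7×8.9 = 19.46 kN/m.
Total = 236.3 + 19.46 = 255.7 kN/m.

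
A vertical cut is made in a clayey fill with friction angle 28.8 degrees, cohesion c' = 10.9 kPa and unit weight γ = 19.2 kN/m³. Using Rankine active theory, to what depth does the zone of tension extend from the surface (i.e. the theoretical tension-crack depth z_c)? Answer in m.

1.92 m

K_a = tan²(45° − 28.8°/2) = 0.3498; √K_a = 0.5914.
The active pressure is zero where K_a γ z = 2c√K_a, so z_c = 2c/(γ√K_a) = 2×10.9/(19.2×0.5914) = 1.920 m.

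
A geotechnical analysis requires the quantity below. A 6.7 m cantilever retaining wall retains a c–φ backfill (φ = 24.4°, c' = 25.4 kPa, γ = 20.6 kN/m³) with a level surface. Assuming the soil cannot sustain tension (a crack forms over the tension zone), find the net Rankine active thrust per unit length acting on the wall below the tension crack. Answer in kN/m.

35.3 kN/m

K_a = 0.4153; √K_a = 0.6445.
Tension-crack depth z_c = 2c/(γ√K_a) = 2×25.4/(20.6×0.6445) = 3.827 m.
σ_a at base = K_a γ H − 2c√K_a = 0.4153×20.6×6.7 − 2×25.4×0.6445 = 24.58 kPa.
P_a = ½ × 24.58 × (H − z_c) = 0.5×24.58×2.873 = 35.32 kN/m.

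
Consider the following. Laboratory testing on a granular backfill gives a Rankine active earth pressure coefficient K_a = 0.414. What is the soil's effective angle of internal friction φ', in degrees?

24.5°

K_a = tan²(45° − φ/2) ⇒ 45° − φ/2 = arctan(√0.414) = 32.76°.
φ = 2(45° − 32.76°) = 24.48°.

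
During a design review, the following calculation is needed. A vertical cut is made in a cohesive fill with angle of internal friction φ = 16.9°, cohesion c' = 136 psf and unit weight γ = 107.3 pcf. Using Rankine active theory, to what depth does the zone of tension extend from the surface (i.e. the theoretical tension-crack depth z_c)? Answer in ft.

K_a = tan²(45° − 16.9°/2) = 0.5495; √K_a = 0.7413.
The active pressure is zero where K_a γ z = 2c√K_a, so z_c = 2c/(γ√K_a) = 2×136/(107.3×0.7413) = 3.420 ft.

3.42 ft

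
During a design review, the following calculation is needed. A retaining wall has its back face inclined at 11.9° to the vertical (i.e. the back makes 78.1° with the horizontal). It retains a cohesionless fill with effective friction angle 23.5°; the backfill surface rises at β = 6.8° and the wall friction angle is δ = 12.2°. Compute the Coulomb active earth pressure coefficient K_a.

K_a = sin²(α+φ) / [sin²α · sin(α−δ) · (1 + √{sin(φ+δ)sin(φ−β) / (sin(α−δ)sin(α+β))})²].
With α = 78.1°, φ = 23.5°, δ = 12.2°, β = 6.8°: K_a = 0.5373.

0.537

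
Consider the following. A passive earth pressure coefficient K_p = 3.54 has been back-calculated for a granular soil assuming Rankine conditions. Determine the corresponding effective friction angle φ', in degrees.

K_p = (1+sin φ)/(1−sin φ) ⇒ sin φ = (K_p − 1)/(K_p + 1) = 0.5595.
φ = arcsin(0.5595) = 34.02°.

34.0°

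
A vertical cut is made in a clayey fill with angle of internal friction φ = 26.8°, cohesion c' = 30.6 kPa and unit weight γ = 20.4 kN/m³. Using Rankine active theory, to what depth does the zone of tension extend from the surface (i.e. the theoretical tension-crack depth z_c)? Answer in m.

K_a = tan²(45° − 26.8°/2) = 0.3785; √K_a = 0.6152.
The active pressure is zero where K_a γ z = 2c√K_a, so z_c = 2c/(γ√K_a) = 2×30.6/(20.4×0.6152) = 4.876 m.

4.88 m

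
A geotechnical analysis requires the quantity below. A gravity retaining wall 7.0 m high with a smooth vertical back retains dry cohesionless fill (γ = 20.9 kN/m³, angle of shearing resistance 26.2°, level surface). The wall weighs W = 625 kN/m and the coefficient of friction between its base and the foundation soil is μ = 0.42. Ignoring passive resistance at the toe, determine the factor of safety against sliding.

1.32

K_a = tan²(45° − 26.2°/2) = 0.3874.
P_a = ½K_aγH² = 0.5×0.3874×20.9×7.0² = 198.4 kN/m, acting at H/3 = 2.333 m above the base.
FS_sliding = μW / P_a = 0.42×625 / 198.4 = 1.323.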